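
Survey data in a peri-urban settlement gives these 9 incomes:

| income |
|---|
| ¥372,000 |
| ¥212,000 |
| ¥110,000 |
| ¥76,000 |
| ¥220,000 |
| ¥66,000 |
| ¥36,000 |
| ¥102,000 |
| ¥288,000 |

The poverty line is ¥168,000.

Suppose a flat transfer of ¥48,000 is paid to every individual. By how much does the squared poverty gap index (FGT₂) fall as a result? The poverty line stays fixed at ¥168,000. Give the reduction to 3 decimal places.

0.125

Before: below the line — ¥36,000, ¥66,000, ¥76,000, ¥102,000, ¥110,000; squared poverty gap index (FGT₂) = 0.17326.
After the ¥48,000 transfer: below the line — ¥84,000, ¥114,000, ¥124,000, ¥150,000, ¥158,000; squared poverty gap index (FGT₂) = 0.04855.
Reduction = 0.17326 − 0.04855 = 0.125.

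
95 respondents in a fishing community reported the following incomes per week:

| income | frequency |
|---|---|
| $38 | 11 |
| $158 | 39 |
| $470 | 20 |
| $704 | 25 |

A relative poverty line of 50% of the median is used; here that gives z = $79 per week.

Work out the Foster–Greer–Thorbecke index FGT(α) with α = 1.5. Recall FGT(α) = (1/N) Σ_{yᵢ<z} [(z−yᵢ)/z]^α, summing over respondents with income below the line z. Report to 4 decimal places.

0.0433

Below the line: 11×$38 (q = 11 of N = 95).
Normalized shortfalls: (79−38)/79 = 0.5190 (×11).
Raised to α = 1.5: 0.37388 (×11).
Sum = 4.112708; FGT(1.5) = 4.112708 / 95 = 0.0433.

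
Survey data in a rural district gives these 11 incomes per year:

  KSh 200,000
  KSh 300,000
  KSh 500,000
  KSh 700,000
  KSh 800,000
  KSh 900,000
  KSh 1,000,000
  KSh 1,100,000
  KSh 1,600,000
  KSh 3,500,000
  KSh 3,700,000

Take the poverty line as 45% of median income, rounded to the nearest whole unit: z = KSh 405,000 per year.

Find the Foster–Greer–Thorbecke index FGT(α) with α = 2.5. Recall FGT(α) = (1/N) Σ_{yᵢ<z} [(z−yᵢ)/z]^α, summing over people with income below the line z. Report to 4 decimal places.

Below z: KSh 200,000, KSh 300,000 (q = 2 of N = 11).
Shortfall ratios: (405000−200000)/405000 = 0.5062; (405000−300000)/405000 = 0.2593.
Raised to α = 2.5: 0.18228; 0.03422.
Sum = 0.216508; FGT(2.5) = 0.216508 / 11 = 0.0197.

0.0197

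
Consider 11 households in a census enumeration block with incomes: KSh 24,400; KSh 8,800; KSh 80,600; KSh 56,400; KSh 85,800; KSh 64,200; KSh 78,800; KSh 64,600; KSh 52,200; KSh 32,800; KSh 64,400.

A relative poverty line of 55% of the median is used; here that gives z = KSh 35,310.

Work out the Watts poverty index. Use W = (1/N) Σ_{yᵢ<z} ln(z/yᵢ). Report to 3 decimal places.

Incomes under z: KSh 8,800, KSh 24,400, KSh 32,800 (q = 3 of N = 11).
Log shortfalls: ln(35310/8800) = 1.3894; ln(35310/24400) = 0.3696; ln(35310/32800) = 0.0737.
W = 1.832735 / 11 = 0.167.

0.167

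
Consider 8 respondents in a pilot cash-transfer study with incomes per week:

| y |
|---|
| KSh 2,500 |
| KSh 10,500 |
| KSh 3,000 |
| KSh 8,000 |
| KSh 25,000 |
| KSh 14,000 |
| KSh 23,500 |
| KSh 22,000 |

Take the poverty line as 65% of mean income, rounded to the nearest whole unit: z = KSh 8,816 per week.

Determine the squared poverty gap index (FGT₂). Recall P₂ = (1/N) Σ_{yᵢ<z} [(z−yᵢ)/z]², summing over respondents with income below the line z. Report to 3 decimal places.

0.120

Poor units: KSh 2,500, KSh 3,000, KSh 8,000 (q = 3 of N = 8).
Normalized shortfalls: (8816−2500)/8816 = 0.7164; (8816−3000)/8816 = 0.6597; (8816−8000)/8816 = 0.0926.
Squared: 0.5133; 0.4352; 0.0086.
Sum = 0.957048; P₂ = 0.957048 / 8 = 0.120.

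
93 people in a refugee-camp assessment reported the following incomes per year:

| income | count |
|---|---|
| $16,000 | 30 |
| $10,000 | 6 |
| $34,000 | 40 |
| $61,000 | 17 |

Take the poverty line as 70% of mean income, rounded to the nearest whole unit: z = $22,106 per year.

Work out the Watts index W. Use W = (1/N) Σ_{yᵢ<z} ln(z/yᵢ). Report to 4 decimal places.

Incomes under z: 6×$10,000, 30×$16,000 (q = 36 of N = 93).
Log shortfalls: ln(22106/10000) = 0.7933 (×6); ln(22106/16000) = 0.3233 (×30).
W = 14.457394 / 93 = 0.1555.

0.1555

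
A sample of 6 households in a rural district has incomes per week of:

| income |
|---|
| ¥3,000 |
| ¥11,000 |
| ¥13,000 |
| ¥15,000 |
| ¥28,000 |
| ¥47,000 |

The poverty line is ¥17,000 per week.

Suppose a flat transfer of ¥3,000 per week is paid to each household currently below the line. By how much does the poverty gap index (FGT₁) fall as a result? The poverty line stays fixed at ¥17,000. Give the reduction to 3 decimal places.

Before: below the line — ¥3,000, ¥11,000, ¥13,000, ¥15,000; poverty gap index (FGT₁) = 0.25490.
After the ¥3,000 transfer: below the line — ¥6,000, ¥14,000, ¥16,000; poverty gap index (FGT₁) = 0.14706.
Reduction = 0.25490 − 0.14706 = 0.108.

0.108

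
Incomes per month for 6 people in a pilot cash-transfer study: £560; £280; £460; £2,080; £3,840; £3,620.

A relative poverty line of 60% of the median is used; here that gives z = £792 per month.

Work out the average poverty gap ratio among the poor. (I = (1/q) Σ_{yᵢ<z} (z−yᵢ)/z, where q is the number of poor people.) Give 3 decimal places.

0.453

Poor units: £280, £460, £560 (q = 3 of N = 6).
Shortfall ratios (z−y)/z: 0.6465, 0.4192, 0.2929; sum = 1.358586.
I averages over the q = 3 poor units only: 1.358586 / 3 = 0.453.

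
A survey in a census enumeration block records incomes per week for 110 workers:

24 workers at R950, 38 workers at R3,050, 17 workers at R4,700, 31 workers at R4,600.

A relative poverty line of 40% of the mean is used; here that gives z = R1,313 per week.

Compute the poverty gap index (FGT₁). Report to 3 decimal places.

0.060

Poor units: 24×R950 (q = 24 of N = 110).
Relative gaps: (1313−950)/1313 = 0.2765 (×24).
Sum of shortfalls = 6.635187; P₁ averages over all N: 6.635187 / 110 = 0.060.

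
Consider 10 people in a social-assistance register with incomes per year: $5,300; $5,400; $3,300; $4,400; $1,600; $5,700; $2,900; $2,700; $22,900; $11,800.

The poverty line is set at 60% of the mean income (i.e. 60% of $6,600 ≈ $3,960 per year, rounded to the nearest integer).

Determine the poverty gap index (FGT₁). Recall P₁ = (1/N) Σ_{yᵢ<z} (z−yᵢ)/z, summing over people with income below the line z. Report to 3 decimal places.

Below the line: $1,600, $2,700, $2,900, $3,300 (q = 4 of N = 10).
Normalized shortfalls: (3960−1600)/3960 = 0.5960; (3960−2700)/3960 = 0.3182; (3960−2900)/3960 = 0.2677; (3960−3300)/3960 = 0.1667.
Sum of shortfalls = 1.348485; P₁ averages over all N: 1.348485 / 10 = 0.135.

0.135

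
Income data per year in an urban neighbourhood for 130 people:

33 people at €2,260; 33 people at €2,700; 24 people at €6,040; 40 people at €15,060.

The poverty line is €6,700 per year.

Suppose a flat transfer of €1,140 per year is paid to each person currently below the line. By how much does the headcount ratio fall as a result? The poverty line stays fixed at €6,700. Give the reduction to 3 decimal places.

0.185

Before: below the line — 33×€2,260, 33×€2,700, 24×€6,040; headcount ratio = 0.69231.
After the €1,140 transfer: below the line — 33×€3,400, 33×€3,840; headcount ratio = 0.50769.
Reduction = 0.69231 − 0.50769 = 0.185.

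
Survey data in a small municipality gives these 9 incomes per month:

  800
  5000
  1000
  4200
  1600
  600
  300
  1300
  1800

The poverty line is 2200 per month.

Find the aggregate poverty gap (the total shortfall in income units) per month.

8000

Below z: 300, 600, 800, 1000, 1300, 1600, 1800 (q = 7 of N = 9).
Individual gaps: 2200−300 = 1900; 2200−600 = 1600; 2200−800 = 1400; 2200−1000 = 1200; 2200−1300 = 900; 2200−1600 = 600; 2200−1800 = 400.
Aggregate gap = 8000.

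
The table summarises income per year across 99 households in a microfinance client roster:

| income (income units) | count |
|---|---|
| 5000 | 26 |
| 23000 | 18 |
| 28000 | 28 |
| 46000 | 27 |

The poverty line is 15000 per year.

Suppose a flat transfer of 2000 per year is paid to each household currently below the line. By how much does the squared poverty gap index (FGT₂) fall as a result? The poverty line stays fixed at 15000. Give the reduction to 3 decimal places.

Before: below the line — 26×5000; squared poverty gap index (FGT₂) = 0.11672.
After the 2000 transfer: below the line — 26×7000; squared poverty gap index (FGT₂) = 0.07470.
Reduction = 0.11672 − 0.07470 = 0.042.

0.042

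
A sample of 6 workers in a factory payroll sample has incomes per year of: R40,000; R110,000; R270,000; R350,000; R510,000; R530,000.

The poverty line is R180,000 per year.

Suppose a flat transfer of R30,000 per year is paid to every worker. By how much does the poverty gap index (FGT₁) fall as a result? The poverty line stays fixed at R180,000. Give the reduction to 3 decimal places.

Before: below the line — R40,000, R110,000; poverty gap index (FGT₁) = 0.19444.
After the R30,000 transfer: below the line — R70,000, R140,000; poverty gap index (FGT₁) = 0.13889.
Reduction = 0.19444 − 0.13889 = 0.056.

0.056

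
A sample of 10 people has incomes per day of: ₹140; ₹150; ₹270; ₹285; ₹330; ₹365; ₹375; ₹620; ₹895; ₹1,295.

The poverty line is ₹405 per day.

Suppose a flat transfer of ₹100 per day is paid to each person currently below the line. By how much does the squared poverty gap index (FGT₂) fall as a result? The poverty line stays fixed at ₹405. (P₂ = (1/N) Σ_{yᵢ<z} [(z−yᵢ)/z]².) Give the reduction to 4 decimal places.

0.0751

Before: below the line — ₹140, ₹150, ₹270, ₹285, ₹330, ₹365, ₹375; squared poverty gap index (FGT₂) = 0.107301.
After the ₹100 transfer: below the line — ₹240, ₹250, ₹370, ₹385; squared poverty gap index (FGT₂) = 0.032236.
Reduction = 0.107301 − 0.032236 = 0.0751.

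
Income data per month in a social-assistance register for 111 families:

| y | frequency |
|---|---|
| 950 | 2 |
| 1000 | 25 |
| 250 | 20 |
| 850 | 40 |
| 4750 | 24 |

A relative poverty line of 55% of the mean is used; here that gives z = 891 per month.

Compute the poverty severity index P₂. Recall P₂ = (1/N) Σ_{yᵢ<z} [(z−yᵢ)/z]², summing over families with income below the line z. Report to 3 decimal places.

Poor units: 20×250, 40×850 (q = 60 of N = 111).
Relative gaps: (891−250)/891 = 0.7194 (×20); (891−850)/891 = 0.0460 (×40).
Squared: 0.5176 (×20); 0.0021 (×40).
Sum = 10.435897; P₂ = 10.435897 / 111 = 0.094.

0.094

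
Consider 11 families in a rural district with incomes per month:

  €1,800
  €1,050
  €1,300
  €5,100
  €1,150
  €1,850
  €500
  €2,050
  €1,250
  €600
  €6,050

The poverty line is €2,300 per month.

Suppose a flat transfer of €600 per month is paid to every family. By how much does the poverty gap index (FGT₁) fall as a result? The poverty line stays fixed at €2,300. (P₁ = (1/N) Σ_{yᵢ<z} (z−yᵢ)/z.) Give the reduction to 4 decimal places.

0.1897

Before: below the line — €500, €600, €1,050, €1,150, €1,250, €1,300, €1,800, €1,850, €2,050; poverty gap index (FGT₁) = 0.361660.
After the €600 transfer: below the line — €1,100, €1,200, €1,650, €1,750, €1,850, €1,900; poverty gap index (FGT₁) = 0.171937.
Reduction = 0.361660 − 0.171937 = 0.1897.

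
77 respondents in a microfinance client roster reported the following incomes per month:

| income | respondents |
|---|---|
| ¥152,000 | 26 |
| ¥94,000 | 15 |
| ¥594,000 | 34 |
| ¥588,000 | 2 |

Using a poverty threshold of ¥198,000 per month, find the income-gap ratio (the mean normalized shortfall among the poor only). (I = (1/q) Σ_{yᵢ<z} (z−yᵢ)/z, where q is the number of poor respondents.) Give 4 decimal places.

Poor units: 15×¥94,000, 26×¥152,000 (q = 41 of N = 77).
Relative gaps: 0.5253 (×15), 0.2323 (×26); sum = 13.919192.
The income-gap ratio divides by q (the poor only): 13.919192 / 41 = 0.3395.

0.3395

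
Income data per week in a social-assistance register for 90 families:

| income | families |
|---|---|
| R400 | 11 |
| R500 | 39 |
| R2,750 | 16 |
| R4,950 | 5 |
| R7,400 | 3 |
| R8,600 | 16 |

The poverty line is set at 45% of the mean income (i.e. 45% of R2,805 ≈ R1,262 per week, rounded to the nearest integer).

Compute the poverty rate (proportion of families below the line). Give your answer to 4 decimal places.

50 of the 90 families have income below R1,262.
H = 50/90 = 0.5556.

0.5556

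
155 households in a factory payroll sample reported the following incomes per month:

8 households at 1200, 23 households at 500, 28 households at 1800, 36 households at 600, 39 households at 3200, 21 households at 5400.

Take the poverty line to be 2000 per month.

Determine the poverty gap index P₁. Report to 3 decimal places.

Incomes under z: 23×500, 36×600, 8×1200, 28×1800 (q = 95 of N = 155).
Gap ratios (z−y)/z: (2000−500)/2000 = 0.7500 (×23); (2000−600)/2000 = 0.7000 (×36); (2000−1200)/2000 = 0.4000 (×8); (2000−1800)/2000 = 0.1000 (×28).
Σ = 48.450000. Dividing by the full population N = 155 gives P₁ = 0.313.

0.313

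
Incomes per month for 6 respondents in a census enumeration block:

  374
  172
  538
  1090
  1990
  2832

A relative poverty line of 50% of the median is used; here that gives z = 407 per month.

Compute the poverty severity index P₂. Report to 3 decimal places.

0.057

Incomes under z: 172, 374 (q = 2 of N = 6).
Shortfall ratios: (407−172)/407 = 0.5774; (407−374)/407 = 0.0811.
Squared: 0.3334; 0.0066.
Sum = 0.339960; P₂ = 0.339960 / 6 = 0.057.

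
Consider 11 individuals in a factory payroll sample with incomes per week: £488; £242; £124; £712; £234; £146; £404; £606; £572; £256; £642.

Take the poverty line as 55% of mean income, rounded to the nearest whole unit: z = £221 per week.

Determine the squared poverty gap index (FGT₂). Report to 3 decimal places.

0.028

Incomes under z: £124, £146 (q = 2 of N = 11).
Normalized shortfalls: (221−124)/221 = 0.4389; (221−146)/221 = 0.3394.
Squared: 0.1926; 0.1152.
Sum = 0.307815; P₂ = 0.307815 / 11 = 0.028.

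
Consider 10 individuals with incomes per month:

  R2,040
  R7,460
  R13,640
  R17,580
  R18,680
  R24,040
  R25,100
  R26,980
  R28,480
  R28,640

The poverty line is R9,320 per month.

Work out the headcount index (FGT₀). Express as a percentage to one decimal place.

2 of the 10 individuals have income below R9,320.
H = 2/10 = 20.0%.

20.0%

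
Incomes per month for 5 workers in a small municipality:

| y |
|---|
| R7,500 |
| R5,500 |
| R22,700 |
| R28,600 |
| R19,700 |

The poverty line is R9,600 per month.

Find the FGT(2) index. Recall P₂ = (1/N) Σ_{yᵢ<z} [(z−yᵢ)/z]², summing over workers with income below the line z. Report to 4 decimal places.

0.0461

Poor units: R5,500, R7,500 (q = 2 of N = 5).
Relative gaps: (9600−5500)/9600 = 0.4271; (9600−7500)/9600 = 0.2188.
Squared: 0.1824; 0.0479.
Sum = 0.230252; P₂ = 0.230252 / 5 = 0.0461.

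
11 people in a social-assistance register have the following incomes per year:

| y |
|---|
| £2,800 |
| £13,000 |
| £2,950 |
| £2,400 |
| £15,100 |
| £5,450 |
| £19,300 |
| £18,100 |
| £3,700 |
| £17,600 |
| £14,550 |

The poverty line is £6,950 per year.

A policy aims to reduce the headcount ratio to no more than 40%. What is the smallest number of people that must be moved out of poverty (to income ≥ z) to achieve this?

1

Currently q = 5 of N = 11 are below the line (H = 0.455).
A headcount ratio of at most 40% allows at most ⌊0.40 × 11⌋ = 4 poor people.
So at least 5 − 4 = 1 must be lifted.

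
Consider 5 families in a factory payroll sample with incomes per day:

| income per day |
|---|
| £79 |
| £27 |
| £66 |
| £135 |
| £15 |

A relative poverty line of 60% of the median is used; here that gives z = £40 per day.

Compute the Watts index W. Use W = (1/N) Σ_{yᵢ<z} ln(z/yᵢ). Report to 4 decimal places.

Incomes under z: £15, £27 (q = 2 of N = 5).
Log shortfalls: ln(40/15) = 0.9808; ln(40/27) = 0.3930.
W = 1.373872 / 5 = 0.2748.

0.2748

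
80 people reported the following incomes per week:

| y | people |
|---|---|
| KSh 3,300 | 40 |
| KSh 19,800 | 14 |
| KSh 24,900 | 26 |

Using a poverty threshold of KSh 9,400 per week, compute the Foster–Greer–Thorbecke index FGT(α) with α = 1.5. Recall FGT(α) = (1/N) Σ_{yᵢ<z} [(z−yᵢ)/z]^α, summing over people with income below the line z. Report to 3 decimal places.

Below z: 40×KSh 3,300 (q = 40 of N = 80).
Gap ratios (z−y)/z: (9400−3300)/9400 = 0.6489 (×40).
Raised to α = 1.5: 0.52276 (×40).
Sum = 20.910430; FGT(1.5) = 20.910430 / 80 = 0.261.

0.261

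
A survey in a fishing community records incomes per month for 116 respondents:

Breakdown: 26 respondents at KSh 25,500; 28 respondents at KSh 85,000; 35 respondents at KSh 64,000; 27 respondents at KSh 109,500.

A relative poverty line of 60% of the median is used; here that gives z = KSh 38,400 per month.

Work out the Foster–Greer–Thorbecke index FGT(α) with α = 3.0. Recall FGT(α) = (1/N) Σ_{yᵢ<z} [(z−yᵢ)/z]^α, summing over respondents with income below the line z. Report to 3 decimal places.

0.008

Below z: 26×KSh 25,500 (q = 26 of N = 116).
Normalized shortfalls: (38400−25500)/38400 = 0.3359 (×26).
Raised to α = 3.0: 0.03791 (×26).
Sum = 0.985709; FGT(3.0) = 0.985709 / 116 = 0.008.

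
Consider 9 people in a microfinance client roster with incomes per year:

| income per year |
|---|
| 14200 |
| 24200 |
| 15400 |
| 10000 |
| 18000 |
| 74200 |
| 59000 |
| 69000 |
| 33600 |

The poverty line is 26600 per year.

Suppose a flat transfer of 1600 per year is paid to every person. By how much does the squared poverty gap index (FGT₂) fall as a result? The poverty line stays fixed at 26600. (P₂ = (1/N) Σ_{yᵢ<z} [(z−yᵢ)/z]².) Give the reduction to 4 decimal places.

0.0237

Before: below the line — 10000, 14200, 15400, 18000, 24200; squared poverty gap index (FGT₂) = 0.099635.
After the 1600 transfer: below the line — 11600, 15800, 17000, 19600, 25800; squared poverty gap index (FGT₂) = 0.075917.
Reduction = 0.099635 − 0.075917 = 0.0237.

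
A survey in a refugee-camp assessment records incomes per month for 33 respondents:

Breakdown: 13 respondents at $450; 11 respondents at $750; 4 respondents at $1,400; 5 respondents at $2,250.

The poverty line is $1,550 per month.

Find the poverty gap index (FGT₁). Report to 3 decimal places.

Below the line: 13×$450, 11×$750, 4×$1,400 (q = 28 of N = 33).
Relative gaps: (1550−450)/1550 = 0.7097 (×13); (1550−750)/1550 = 0.5161 (×11); (1550−1400)/1550 = 0.0968 (×4).
Sum of shortfalls = 15.290323; P₁ averages over all N: 15.290323 / 33 = 0.463.

0.463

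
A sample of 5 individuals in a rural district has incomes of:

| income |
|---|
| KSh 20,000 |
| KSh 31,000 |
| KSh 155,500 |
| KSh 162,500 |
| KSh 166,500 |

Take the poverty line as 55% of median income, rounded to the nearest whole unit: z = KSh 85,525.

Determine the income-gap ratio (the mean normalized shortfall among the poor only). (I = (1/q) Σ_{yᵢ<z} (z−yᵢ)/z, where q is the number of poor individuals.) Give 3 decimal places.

0.702

Poor units: KSh 20,000, KSh 31,000 (q = 2 of N = 5).
Relative gaps: 0.7662, 0.6375; sum = 1.403683.
I averages over the q = 2 poor units only: 1.403683 / 2 = 0.702.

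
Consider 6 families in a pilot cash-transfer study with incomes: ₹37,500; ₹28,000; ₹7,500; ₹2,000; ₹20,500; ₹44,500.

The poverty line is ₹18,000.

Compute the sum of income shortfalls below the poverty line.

Poor units: ₹2,000, ₹7,500 (q = 2 of N = 6).
Individual gaps: 18000−2000 = 16000; 18000−7500 = 10500.
Aggregate gap = ₹26,500.

₹26,500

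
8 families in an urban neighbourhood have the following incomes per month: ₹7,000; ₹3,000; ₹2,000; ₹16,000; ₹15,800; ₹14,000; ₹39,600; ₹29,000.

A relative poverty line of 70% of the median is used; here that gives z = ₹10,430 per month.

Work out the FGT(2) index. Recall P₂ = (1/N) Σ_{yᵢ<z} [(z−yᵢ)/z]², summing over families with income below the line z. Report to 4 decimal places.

Incomes under z: ₹2,000, ₹3,000, ₹7,000 (q = 3 of N = 8).
Relative gaps: (10430−2000)/10430 = 0.8082; (10430−3000)/10430 = 0.7124; (10430−7000)/10430 = 0.3289.
Squared: 0.6533; 0.5075; 0.1081.
Sum = 1.268877; P₂ = 1.268877 / 8 = 0.1586.

0.1586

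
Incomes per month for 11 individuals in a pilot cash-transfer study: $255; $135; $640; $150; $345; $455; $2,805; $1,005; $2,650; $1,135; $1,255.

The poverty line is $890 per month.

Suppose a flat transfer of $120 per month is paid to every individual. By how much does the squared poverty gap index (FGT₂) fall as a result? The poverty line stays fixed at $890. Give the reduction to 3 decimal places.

Before: below the line — $135, $150, $255, $345, $455, $640; squared poverty gap index (FGT₂) = 0.23753.
After the $120 transfer: below the line — $255, $270, $375, $465, $575, $760; squared poverty gap index (FGT₂) = 0.15489.
Reduction = 0.23753 − 0.15489 = 0.083.

0.083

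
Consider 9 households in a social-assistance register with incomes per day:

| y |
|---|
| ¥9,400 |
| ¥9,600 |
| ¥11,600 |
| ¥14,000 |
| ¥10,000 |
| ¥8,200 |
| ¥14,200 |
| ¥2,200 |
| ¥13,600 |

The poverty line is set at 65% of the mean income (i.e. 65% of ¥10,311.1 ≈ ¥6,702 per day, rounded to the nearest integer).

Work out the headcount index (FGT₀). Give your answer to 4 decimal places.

0.1111

1 of the 9 households have income below ¥6,702.
H = 1/9 = 0.1111.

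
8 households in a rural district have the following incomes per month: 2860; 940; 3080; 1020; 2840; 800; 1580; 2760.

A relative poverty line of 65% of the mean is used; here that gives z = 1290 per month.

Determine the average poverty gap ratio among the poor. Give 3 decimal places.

0.287

Poor units: 800, 940, 1020 (q = 3 of N = 8).
Shortfall ratios (z−y)/z: 0.3798, 0.2713, 0.2093; sum = 0.860465.
The income-gap ratio divides by q (the poor only): 0.860465 / 3 = 0.287.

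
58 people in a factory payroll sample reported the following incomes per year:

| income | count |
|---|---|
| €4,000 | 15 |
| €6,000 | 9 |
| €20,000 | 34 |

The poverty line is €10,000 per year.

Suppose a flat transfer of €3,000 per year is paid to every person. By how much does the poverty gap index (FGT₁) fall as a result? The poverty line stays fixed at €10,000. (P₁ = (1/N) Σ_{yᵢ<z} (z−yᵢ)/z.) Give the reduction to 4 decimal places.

0.1241

Before: below the line — 15×€4,000, 9×€6,000; poverty gap index (FGT₁) = 0.217241.
After the €3,000 transfer: below the line — 15×€7,000, 9×€9,000; poverty gap index (FGT₁) = 0.093103.
Reduction = 0.217241 − 0.093103 = 0.1241.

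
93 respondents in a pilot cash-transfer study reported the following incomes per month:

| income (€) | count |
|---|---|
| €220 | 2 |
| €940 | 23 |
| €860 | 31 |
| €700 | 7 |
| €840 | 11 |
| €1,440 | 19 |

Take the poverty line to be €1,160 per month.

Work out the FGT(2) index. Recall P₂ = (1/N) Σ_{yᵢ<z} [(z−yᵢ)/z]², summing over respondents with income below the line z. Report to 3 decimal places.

0.066

Below z: 2×€220, 7×€700, 11×€840, 31×€860, 23×€940 (q = 74 of N = 93).
Gap ratios (z−y)/z: (1160−220)/1160 = 0.8103 (×2); (1160−700)/1160 = 0.3966 (×7); (1160−840)/1160 = 0.2759 (×11); (1160−860)/1160 = 0.2586 (×31); (1160−940)/1160 = 0.1897 (×23).
Squared: 0.6567 (×2); 0.1573 (×7); 0.0761 (×11); 0.0669 (×31); 0.0360 (×23).
Sum = 6.151902; P₂ = 6.151902 / 93 = 0.066.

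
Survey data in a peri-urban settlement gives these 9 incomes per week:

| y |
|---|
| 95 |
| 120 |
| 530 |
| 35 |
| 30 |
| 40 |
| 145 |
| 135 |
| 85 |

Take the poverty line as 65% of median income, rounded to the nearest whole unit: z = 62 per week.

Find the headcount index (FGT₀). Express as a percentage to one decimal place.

33.3%

3 of the 9 families have income below 62.
H = 3/9 = 33.3%.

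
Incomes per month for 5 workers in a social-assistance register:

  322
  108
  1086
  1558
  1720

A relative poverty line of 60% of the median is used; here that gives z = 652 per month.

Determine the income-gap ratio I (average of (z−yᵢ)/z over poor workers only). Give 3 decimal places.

Poor units: 108, 322 (q = 2 of N = 5).
Shortfall ratios (z−y)/z: 0.8344, 0.5061; sum = 1.340491.
I averages over the q = 2 poor units only: 1.340491 / 2 = 0.670.

0.670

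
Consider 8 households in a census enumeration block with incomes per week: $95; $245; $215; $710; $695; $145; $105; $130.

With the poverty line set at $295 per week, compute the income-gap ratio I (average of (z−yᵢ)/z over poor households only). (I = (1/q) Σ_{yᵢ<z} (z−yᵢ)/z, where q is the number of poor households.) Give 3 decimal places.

0.472

Incomes under z: $95, $105, $130, $145, $215, $245 (q = 6 of N = 8).
Relative gaps: 0.6780, 0.6441, 0.5593, 0.5085, 0.2712, 0.1695; sum = 2.830508.
I averages over the q = 6 poor units only: 2.830508 / 6 = 0.472.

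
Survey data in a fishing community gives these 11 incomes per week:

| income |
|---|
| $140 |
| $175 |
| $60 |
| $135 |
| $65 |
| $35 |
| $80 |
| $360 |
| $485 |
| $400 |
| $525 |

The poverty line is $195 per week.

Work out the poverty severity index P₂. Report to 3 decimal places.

Poor units: $35, $60, $65, $80, $135, $140, $175 (q = 7 of N = 11).
Relative gaps: (195−35)/195 = 0.8205; (195−60)/195 = 0.6923; (195−65)/195 = 0.6667; (195−80)/195 = 0.5897; (195−135)/195 = 0.3077; (195−140)/195 = 0.2821; (195−175)/195 = 0.1026.
Squared: 0.6732; 0.4793; 0.4444; 0.3478; 0.0947; 0.0796; 0.0105.
Sum = 2.129520; P₂ = 2.129520 / 11 = 0.194.

0.194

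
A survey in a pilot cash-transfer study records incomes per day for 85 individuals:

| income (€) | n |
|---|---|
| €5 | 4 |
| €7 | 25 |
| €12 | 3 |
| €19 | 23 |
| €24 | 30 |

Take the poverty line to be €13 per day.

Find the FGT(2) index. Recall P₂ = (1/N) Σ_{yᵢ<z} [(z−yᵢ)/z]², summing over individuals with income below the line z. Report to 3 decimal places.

Below the line: 4×€5, 25×€7, 3×€12 (q = 32 of N = 85).
Gap ratios (z−y)/z: (13−5)/13 = 0.6154 (×4); (13−7)/13 = 0.4615 (×25); (13−12)/13 = 0.0769 (×3).
Squared: 0.3787 (×4); 0.2130 (×25); 0.0059 (×3).
Sum = 6.857988; P₂ = 6.857988 / 85 = 0.081.

0.081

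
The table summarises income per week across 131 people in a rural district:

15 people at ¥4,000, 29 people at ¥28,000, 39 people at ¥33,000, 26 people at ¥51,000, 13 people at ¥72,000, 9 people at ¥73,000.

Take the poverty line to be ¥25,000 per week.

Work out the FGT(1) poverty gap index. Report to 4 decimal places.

0.0962

Below the line: 15×¥4,000 (q = 15 of N = 131).
Shortfall ratios: (25000−4000)/25000 = 0.8400 (×15).
Σ = 12.600000. Dividing by the full population N = 131 gives P₁ = 0.0962.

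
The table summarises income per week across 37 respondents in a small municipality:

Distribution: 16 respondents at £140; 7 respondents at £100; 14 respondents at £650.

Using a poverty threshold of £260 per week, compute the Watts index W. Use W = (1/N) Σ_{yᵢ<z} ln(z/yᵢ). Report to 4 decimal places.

0.4485

Below z: 7×£100, 16×£140 (q = 23 of N = 37).
Log gaps: ln(260/100) = 0.9555 (×7); ln(260/140) = 0.6190 (×16).
W = 16.593207 / 37 = 0.4485.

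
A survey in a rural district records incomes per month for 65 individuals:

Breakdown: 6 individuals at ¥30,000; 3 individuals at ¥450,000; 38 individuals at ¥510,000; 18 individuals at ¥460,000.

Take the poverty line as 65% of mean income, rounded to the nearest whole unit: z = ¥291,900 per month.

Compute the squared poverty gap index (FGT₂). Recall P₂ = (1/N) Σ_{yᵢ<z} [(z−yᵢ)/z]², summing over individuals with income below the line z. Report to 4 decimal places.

0.0743

Incomes under z: 6×¥30,000 (q = 6 of N = 65).
Shortfall ratios: (291900−30000)/291900 = 0.8972 (×6).
Squared: 0.8050 (×6).
Sum = 4.830077; P₂ = 4.830077 / 65 = 0.0743.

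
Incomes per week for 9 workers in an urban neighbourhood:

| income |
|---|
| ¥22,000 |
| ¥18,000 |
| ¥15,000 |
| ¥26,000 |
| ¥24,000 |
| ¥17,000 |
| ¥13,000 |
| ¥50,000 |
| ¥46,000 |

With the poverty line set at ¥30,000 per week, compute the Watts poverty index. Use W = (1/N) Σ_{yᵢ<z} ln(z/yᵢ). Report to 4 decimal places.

0.3650

Poor units: ¥13,000, ¥15,000, ¥17,000, ¥18,000, ¥22,000, ¥24,000, ¥26,000 (q = 7 of N = 9).
Log shortfalls: ln(30000/13000) = 0.8362; ln(30000/15000) = 0.6931; ln(30000/17000) = 0.5680; ln(30000/18000) = 0.5108; ln(30000/22000) = 0.3102; ln(30000/24000) = 0.2231; ln(30000/26000) = 0.1431.
W = 3.284604 / 9 = 0.3650.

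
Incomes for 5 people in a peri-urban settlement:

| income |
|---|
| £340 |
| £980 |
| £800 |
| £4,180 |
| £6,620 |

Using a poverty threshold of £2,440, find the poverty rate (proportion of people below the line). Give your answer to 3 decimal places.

3 of the 5 people have income below £2,440.
H = 3/5 = 0.600.

0.600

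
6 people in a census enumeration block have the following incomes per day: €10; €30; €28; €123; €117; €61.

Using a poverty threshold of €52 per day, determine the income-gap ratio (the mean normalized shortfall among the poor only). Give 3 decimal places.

0.564

Below the line: €10, €28, €30 (q = 3 of N = 6).
Shortfall ratios (z−y)/z: 0.8077, 0.4615, 0.4231; sum = 1.692308.
I averages over the q = 3 poor units only: 1.692308 / 3 = 0.564.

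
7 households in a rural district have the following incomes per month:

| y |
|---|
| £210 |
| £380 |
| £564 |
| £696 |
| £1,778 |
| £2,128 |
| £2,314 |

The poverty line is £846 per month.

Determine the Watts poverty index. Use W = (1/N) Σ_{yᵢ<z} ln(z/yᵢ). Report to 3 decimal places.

0.399

Incomes under z: £210, £380, £564, £696 (q = 4 of N = 7).
Log shortfalls: ln(846/210) = 1.3934; ln(846/380) = 0.8003; ln(846/564) = 0.4055; ln(846/696) = 0.1952.
W = 2.794395 / 7 = 0.399.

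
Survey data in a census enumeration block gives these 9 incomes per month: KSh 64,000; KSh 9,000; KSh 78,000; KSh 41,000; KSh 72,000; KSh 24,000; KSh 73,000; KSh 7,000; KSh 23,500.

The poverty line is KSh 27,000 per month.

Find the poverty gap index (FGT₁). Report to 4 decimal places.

Below the line: KSh 7,000, KSh 9,000, KSh 23,500, KSh 24,000 (q = 4 of N = 9).
Normalized shortfalls: (27000−7000)/27000 = 0.7407; (27000−9000)/27000 = 0.6667; (27000−23500)/27000 = 0.1296; (27000−24000)/27000 = 0.1111.
Σ = 1.648148. Dividing by the full population N = 9 gives P₁ = 0.1831.

0.1831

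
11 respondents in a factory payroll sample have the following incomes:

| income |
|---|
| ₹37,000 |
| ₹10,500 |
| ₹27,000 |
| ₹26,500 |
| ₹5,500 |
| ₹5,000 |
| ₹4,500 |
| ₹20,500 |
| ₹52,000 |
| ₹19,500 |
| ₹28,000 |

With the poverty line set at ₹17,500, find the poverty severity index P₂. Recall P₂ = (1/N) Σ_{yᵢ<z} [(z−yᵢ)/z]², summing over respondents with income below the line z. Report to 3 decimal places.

0.154

Incomes under z: ₹4,500, ₹5,000, ₹5,500, ₹10,500 (q = 4 of N = 11).
Normalized shortfalls: (17500−4500)/17500 = 0.7429; (17500−5000)/17500 = 0.7143; (17500−5500)/17500 = 0.6857; (17500−10500)/17500 = 0.4000.
Squared: 0.5518; 0.5102; 0.4702; 0.1600.
Sum = 1.692245; P₂ = 1.692245 / 11 = 0.154.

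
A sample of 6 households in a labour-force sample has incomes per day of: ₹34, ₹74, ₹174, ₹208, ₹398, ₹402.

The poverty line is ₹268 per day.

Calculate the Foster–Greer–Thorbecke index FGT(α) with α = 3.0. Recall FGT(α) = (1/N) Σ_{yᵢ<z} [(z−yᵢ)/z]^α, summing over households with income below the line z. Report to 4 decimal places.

Poor units: ₹34, ₹74, ₹174, ₹208 (q = 4 of N = 6).
Gap ratios (z−y)/z: (268−34)/268 = 0.8731; (268−74)/268 = 0.7239; (268−174)/268 = 0.3507; (268−208)/268 = 0.2239.
Raised to α = 3.0: 0.66565; 0.37932; 0.04315; 0.01122.
Sum = 1.099333; FGT(3.0) = 1.099333 / 6 = 0.1832.

0.1832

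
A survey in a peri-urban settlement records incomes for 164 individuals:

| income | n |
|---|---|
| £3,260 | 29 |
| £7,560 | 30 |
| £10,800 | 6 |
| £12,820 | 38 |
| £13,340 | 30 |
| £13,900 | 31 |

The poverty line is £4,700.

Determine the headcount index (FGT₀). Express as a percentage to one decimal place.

17.7%

29 of the 164 individuals have income below £4,700.
H = 29/164 = 17.7%.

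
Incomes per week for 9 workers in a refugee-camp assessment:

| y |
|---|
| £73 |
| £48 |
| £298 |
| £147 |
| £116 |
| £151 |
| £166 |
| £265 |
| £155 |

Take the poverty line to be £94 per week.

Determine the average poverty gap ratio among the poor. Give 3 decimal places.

0.356

Poor units: £48, £73 (q = 2 of N = 9).
Relative gaps: 0.4894, 0.2234; sum = 0.712766.
I averages over the q = 2 poor units only: 0.712766 / 2 = 0.356.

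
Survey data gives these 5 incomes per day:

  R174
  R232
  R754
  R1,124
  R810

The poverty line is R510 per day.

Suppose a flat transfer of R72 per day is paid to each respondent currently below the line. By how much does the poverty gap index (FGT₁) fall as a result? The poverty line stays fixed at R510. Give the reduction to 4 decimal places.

Before: below the line — R174, R232; poverty gap index (FGT₁) = 0.240784.
After the R72 transfer: below the line — R246, R304; poverty gap index (FGT₁) = 0.184314.
Reduction = 0.240784 − 0.184314 = 0.0565.

0.0565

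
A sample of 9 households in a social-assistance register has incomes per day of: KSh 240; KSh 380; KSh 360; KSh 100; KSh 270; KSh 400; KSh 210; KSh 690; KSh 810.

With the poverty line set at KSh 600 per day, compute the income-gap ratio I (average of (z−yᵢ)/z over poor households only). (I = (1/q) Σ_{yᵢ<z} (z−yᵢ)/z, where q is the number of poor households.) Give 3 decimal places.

0.533

Incomes under z: KSh 100, KSh 210, KSh 240, KSh 270, KSh 360, KSh 380, KSh 400 (q = 7 of N = 9).
Shortfall ratios (z−y)/z: 0.8333, 0.6500, 0.6000, 0.5500, 0.4000, 0.3667, 0.3333; sum = 3.733333.
I averages over the q = 7 poor units only: 3.733333 / 7 = 0.533.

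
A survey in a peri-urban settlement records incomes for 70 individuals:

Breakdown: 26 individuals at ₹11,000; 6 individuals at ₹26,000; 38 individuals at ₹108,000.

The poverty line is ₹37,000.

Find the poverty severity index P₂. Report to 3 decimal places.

0.191

Below the line: 26×₹11,000, 6×₹26,000 (q = 32 of N = 70).
Normalized shortfalls: (37000−11000)/37000 = 0.7027 (×26); (37000−26000)/37000 = 0.2973 (×6).
Squared: 0.4938 (×26); 0.0884 (×6).
Sum = 13.368882; P₂ = 13.368882 / 70 = 0.191.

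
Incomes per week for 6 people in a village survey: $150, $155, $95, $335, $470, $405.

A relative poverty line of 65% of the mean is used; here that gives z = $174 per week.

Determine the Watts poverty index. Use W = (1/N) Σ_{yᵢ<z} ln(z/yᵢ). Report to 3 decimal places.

Incomes under z: $95, $150, $155 (q = 3 of N = 6).
ln(z/y) terms: ln(174/95) = 0.6052; ln(174/150) = 0.1484; ln(174/155) = 0.1156.
W = 0.869229 / 6 = 0.145.

0.145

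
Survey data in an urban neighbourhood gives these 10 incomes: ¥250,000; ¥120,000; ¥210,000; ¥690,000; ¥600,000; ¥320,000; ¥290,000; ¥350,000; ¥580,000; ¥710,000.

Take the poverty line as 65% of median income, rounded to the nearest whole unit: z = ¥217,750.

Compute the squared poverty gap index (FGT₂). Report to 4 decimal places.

0.0203

Incomes under z: ¥120,000, ¥210,000 (q = 2 of N = 10).
Relative gaps: (217750−120000)/217750 = 0.4489; (217750−210000)/217750 = 0.0356.
Squared: 0.2015; 0.0013.
Sum = 0.202786; P₂ = 0.202786 / 10 = 0.0203.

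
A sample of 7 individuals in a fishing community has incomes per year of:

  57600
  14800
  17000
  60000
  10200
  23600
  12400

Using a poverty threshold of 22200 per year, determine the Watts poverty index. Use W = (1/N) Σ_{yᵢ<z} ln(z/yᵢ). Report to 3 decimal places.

0.290

Below the line: 10200, 12400, 14800, 17000 (q = 4 of N = 7).
Log gaps: ln(22200/10200) = 0.7777; ln(22200/12400) = 0.5824; ln(22200/14800) = 0.4055; ln(22200/17000) = 0.2669.
W = 2.032444 / 7 = 0.290.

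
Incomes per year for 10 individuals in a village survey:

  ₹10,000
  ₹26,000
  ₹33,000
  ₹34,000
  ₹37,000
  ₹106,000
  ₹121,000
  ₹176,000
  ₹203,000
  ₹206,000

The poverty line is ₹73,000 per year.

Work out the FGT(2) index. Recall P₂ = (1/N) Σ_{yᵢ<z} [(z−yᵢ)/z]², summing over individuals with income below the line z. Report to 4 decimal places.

Poor units: ₹10,000, ₹26,000, ₹33,000, ₹34,000, ₹37,000 (q = 5 of N = 10).
Normalized shortfalls: (73000−10000)/73000 = 0.8630; (73000−26000)/73000 = 0.6438; (73000−33000)/73000 = 0.5479; (73000−34000)/73000 = 0.5342; (73000−37000)/73000 = 0.4932.
Squared: 0.7448; 0.4145; 0.3002; 0.2854; 0.2432.
Sum = 1.988178; P₂ = 1.988178 / 10 = 0.1988.

0.1988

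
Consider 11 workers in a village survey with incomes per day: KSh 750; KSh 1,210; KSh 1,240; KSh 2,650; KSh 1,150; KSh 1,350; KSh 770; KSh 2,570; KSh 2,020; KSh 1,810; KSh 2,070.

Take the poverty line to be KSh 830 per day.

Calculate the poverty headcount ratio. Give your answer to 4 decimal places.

2 of the 11 workers have income below KSh 830.
H = 2/11 = 0.1818.

0.1818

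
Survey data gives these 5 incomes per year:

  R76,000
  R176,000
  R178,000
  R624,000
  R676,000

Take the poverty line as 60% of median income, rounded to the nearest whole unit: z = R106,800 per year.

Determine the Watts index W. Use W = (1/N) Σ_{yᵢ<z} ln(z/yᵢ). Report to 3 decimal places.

0.068

Poor units: R76,000 (q = 1 of N = 5).
Log gaps: ln(106800/76000) = 0.3402.
W = 0.340225 / 5 = 0.068.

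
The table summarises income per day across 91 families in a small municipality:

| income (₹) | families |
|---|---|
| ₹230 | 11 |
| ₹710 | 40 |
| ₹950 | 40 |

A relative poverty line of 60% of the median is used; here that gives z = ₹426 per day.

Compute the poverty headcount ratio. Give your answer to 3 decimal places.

0.121

11 of the 91 families have income below ₹426.
H = 11/91 = 0.121.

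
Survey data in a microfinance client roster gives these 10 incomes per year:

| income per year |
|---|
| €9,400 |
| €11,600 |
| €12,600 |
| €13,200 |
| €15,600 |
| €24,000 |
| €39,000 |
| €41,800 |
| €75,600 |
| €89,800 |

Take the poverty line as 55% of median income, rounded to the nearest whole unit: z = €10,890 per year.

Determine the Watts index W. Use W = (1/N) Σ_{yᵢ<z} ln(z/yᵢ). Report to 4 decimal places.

Poor units: €9,400 (q = 1 of N = 10).
Log gaps: ln(10890/9400) = 0.1471.
W = 0.147135 / 10 = 0.0147.

0.0147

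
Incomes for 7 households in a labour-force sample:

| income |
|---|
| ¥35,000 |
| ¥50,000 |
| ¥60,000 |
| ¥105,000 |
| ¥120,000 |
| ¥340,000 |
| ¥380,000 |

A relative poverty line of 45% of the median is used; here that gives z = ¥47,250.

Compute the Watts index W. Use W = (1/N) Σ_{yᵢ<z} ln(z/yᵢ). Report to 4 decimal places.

0.0429

Incomes under z: ¥35,000 (q = 1 of N = 7).
Log gaps: ln(47250/35000) = 0.3001.
W = 0.300105 / 7 = 0.0429.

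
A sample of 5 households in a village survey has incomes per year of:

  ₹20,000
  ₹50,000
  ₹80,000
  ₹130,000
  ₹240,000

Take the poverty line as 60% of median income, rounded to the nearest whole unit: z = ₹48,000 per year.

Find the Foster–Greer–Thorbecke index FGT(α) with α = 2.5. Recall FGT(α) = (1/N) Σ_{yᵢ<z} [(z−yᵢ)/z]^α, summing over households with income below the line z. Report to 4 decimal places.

Incomes under z: ₹20,000 (q = 1 of N = 5).
Gap ratios (z−y)/z: (48000−20000)/48000 = 0.5833.
Raised to α = 2.5: 0.25989.
Sum = 0.259891; FGT(2.5) = 0.259891 / 5 = 0.0520.

0.0520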